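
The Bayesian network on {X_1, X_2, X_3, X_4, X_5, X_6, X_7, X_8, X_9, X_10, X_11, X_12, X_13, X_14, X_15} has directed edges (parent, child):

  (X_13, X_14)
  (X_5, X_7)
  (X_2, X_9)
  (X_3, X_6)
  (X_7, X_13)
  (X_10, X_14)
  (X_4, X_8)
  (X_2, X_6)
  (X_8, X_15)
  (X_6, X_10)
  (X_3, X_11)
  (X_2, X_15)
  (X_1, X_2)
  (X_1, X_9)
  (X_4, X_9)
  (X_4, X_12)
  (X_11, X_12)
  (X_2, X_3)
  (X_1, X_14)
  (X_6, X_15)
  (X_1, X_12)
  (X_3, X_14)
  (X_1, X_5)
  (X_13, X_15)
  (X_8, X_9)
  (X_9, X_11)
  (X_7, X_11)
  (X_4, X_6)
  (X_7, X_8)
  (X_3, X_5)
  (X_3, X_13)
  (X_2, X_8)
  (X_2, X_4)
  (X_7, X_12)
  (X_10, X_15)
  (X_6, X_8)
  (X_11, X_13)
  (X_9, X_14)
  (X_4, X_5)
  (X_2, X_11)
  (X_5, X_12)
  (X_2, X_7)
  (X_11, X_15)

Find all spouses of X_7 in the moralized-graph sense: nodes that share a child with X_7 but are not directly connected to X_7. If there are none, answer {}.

Children of X_7: X_8, X_11, X_12, X_13.
  X_8: X_2, X_4, X_6
  X_11: X_2, X_3, X_9
  X_12: X_1, X_4, X_5, X_11
  X_13: X_3, X_11
Excluding nodes already adjacent to X_7 (X_2, X_5, X_8, X_11, X_12, X_13), the co-parent-only contribution is {X_1, X_3, X_4, X_6, X_9}.

{X_1, X_3, X_4, X_6, X_9}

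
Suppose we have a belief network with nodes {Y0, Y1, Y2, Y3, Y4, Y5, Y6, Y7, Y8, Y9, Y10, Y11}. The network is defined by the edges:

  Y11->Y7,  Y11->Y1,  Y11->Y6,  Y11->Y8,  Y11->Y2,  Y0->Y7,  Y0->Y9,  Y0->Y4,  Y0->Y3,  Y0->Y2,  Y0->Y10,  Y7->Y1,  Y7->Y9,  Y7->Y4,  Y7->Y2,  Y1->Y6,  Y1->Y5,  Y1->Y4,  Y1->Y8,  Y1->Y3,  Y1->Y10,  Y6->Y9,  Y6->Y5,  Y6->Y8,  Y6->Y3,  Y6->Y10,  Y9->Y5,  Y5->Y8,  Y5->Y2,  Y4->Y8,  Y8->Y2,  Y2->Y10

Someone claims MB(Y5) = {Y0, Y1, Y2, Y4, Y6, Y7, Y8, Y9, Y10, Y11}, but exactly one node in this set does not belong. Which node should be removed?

Recall MB(v) = parents ∪ children ∪ spouses, where spouses are the other parents of v's children.
Y5 has children Y2, Y8.
Y5's parents: Y1, Y6, Y9.
For each child, the remaining parents (spouses of Y5):
  parents(Y8) \ {Y5} = {Y1, Y4, Y6, Y11}.
  Y2's other parents are Y0, Y7, Y8, Y11.
MB(Y5) = {Y0, Y1, Y2, Y4, Y6, Y7, Y8, Y9, Y11}.
Y10 is neither a parent, child, nor co-parent of Y5, so it does not belong.

Y10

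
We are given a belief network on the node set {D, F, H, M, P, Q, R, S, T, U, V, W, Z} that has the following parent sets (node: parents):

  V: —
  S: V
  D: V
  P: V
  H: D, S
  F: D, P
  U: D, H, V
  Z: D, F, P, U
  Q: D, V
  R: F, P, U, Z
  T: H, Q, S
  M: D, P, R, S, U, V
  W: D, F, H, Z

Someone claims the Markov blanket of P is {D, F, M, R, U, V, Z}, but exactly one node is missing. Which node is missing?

S

The Markov blanket of a node is its parents, its children, and the other parents of its children.
Parents of P: V.
Children of P: F, M, R, Z.
Co-parents of P (other parents of its children):
  parents(F) \ {P} = {D}.
  Z's other parents are D, F, U.
  R also has parents F, U, Z.
  M also has parents D, R, S, U, V.
MB(P) = {D, F, M, R, S, U, V, Z}.
Comparing with the claimed set, S is missing.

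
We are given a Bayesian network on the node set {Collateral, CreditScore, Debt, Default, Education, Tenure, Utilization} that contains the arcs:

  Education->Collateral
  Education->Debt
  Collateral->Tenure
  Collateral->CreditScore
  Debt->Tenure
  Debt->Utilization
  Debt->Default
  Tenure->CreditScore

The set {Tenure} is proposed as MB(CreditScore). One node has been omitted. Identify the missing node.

Collateral

The Markov blanket of a node is its parents, its children, and the other parents of its children.
Ch(CreditScore) = {}.
Parents of CreditScore: Collateral, Tenure.
CreditScore has no children, so there are no co-parents.
MB(CreditScore) = {Collateral, Tenure}.
Comparing with the claimed set, Collateral is missing.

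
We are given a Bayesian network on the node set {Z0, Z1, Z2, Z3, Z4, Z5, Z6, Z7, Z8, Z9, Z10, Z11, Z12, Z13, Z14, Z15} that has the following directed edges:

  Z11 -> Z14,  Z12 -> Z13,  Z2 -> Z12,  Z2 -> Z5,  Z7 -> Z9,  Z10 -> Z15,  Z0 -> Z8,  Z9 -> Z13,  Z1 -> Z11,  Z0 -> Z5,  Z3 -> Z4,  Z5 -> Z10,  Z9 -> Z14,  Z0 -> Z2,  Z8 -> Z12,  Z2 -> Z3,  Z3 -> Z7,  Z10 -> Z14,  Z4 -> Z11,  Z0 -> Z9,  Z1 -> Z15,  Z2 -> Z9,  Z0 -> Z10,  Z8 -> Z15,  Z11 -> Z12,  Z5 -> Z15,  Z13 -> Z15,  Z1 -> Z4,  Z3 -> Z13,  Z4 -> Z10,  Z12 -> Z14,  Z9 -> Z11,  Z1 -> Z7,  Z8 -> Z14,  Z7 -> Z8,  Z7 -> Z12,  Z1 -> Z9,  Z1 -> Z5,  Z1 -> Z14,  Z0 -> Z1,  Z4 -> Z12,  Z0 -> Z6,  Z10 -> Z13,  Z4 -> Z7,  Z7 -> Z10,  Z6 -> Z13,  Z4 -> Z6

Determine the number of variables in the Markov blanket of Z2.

Z2's parents: Z0.
Z2's children: Z3, Z5, Z9, Z12.
Other parents of Z2's children:
  Z3: no additional parents.
  parents(Z5) \ {Z2} = {Z0, Z1}.
  Z9's other parents are Z0, Z1, Z7.
  Z12's other parents are Z4, Z7, Z8, Z11.
MB(Z2) = {Z0, Z1, Z3, Z4, Z5, Z7, Z8, Z9, Z11, Z12}, which has 10 nodes.

10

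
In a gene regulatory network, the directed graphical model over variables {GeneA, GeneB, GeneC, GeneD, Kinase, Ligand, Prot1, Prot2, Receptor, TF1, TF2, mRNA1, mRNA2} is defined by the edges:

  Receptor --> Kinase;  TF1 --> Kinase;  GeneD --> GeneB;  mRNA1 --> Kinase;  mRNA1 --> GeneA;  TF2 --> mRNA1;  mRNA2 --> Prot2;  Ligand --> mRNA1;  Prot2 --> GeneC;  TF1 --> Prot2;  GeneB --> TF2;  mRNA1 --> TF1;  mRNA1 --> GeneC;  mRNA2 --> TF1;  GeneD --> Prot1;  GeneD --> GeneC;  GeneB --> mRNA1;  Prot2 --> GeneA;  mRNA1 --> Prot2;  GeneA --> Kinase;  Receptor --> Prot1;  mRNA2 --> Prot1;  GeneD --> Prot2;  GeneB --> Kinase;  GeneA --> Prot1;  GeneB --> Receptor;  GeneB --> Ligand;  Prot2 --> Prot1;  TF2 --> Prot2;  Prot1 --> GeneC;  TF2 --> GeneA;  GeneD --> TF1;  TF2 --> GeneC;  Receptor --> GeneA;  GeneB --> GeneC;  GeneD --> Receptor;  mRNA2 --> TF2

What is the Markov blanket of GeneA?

Pa(GeneA) = {Prot2, Receptor, TF2, mRNA1}.
Ch(GeneA) = {Kinase, Prot1}.
Other parents of GeneA's children:
  Prot1: GeneD, Prot2, Receptor, mRNA2
  Kinase: GeneB, Receptor, TF1, mRNA1
MB(GeneA) = {GeneB, GeneD, Kinase, Prot1, Prot2, Receptor, TF1, TF2, mRNA1, mRNA2}.

{GeneB, GeneD, Kinase, Prot1, Prot2, Receptor, TF1, TF2, mRNA1, mRNA2}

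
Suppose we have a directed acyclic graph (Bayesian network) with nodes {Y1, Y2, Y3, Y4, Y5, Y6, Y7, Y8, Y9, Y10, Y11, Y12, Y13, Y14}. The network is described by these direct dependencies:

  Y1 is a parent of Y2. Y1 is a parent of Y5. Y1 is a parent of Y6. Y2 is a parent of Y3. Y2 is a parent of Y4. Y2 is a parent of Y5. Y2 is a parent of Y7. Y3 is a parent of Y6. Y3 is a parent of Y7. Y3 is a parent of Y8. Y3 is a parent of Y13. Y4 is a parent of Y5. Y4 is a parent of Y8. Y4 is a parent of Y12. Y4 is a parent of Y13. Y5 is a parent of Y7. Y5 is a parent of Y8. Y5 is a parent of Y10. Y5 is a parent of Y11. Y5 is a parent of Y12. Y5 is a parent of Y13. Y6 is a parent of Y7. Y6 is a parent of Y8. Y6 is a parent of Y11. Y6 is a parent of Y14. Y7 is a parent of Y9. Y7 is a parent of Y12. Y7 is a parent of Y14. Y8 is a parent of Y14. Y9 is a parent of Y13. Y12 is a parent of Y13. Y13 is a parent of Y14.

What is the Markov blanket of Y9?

By definition, MB(Y9) is built from Y9's parents, Y9's children, and the co-parents of Y9.
Y9's children: Y13.
Parents of Y9: Y7.
Other parents of Y9's children:
  Y13: Y3, Y4, Y5, Y12
MB(Y9) = {Y3, Y4, Y5, Y7, Y12, Y13}.

{Y3, Y4, Y5, Y7, Y12, Y13}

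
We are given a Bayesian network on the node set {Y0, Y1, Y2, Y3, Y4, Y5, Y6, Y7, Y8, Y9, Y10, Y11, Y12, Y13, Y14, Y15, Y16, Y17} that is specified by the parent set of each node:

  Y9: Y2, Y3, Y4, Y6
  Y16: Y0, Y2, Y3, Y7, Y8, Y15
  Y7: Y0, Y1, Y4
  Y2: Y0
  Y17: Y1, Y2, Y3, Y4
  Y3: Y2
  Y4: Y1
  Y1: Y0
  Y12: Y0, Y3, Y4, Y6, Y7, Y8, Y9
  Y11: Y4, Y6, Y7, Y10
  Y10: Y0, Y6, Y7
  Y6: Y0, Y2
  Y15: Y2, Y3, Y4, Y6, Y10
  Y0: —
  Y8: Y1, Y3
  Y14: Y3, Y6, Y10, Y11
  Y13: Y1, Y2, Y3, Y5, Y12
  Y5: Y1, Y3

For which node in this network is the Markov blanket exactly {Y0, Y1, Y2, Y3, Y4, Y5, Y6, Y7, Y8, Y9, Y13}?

Y12

The target node must have every member of {Y0, Y1, Y2, Y3, Y4, Y5, Y6, Y7, Y8, Y9, Y13} as a parent, child, or co-parent, and no others.
Parents of Y12: Y0, Y3, Y4, Y6, Y7, Y8, Y9; children: Y13; co-parents: Y1, Y2, Y3, Y5.
These exactly cover the given set, so the node is Y12.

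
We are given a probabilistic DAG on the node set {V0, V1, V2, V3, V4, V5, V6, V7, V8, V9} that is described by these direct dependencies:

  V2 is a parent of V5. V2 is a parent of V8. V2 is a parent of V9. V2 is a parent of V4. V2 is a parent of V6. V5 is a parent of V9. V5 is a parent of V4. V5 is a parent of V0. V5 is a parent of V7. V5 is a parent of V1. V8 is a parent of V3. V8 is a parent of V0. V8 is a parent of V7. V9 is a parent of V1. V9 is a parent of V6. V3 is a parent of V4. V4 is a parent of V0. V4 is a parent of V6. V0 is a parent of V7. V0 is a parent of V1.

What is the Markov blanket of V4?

The Markov blanket of a node is its parents, its children, and the other parents of its children.
Children of V4: V0, V6.
V4's parents: V2, V3, V5.
Co-parents of V4 (other parents of its children):
  parents(V0) \ {V4} = {V5, V8}.
  V6's other parents are V2, V9.
Taking the union gives {V0, V2, V3, V5, V6, V8, V9}.

{V0, V2, V3, V5, V6, V8, V9}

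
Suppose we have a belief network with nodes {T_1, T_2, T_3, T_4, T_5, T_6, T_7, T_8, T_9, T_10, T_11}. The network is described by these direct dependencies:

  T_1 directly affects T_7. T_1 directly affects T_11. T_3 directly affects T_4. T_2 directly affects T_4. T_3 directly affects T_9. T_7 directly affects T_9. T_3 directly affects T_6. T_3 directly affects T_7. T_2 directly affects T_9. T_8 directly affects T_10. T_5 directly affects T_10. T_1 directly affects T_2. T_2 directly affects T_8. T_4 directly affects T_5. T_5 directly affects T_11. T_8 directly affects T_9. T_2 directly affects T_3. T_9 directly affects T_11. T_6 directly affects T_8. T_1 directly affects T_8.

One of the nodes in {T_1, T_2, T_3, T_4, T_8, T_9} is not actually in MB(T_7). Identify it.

T_4

T_7 has parents T_1, T_3.
T_7 has child T_9.
For each child, the remaining parents (spouses of T_7):
  T_9 also has parents T_2, T_3, T_8.
MB(T_7) = {T_1, T_2, T_3, T_8, T_9}.
T_4 is neither a parent, child, nor co-parent of T_7, so it does not belong.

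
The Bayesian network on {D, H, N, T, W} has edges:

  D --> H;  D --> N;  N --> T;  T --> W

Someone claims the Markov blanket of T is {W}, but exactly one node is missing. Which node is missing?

N

Recall MB(v) = parents ∪ children ∪ spouses, where spouses are the other parents of v's children.
T's parents: N.
T's children: W.
Other parents of T's children:
  W: —
MB(T) = {N, W}.
Comparing with the claimed set, N is missing.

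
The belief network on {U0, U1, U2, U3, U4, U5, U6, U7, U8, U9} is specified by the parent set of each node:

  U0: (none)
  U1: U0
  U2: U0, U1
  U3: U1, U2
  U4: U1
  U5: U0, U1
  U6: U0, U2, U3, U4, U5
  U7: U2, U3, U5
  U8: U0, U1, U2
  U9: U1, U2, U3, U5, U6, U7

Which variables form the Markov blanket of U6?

{U0, U1, U2, U3, U4, U5, U7, U9}

By definition, MB(U6) is built from U6's parents, U6's children, and the co-parents of U6.
Parents of U6: U0, U2, U3, U4, U5.
Children of U6: U9.
Parents of each child, excluding U6:
  U9 also has parents U1, U2, U3, U5, U7.
So the Markov blanket of U6 is {U0, U1, U2, U3, U4, U5, U7, U9}.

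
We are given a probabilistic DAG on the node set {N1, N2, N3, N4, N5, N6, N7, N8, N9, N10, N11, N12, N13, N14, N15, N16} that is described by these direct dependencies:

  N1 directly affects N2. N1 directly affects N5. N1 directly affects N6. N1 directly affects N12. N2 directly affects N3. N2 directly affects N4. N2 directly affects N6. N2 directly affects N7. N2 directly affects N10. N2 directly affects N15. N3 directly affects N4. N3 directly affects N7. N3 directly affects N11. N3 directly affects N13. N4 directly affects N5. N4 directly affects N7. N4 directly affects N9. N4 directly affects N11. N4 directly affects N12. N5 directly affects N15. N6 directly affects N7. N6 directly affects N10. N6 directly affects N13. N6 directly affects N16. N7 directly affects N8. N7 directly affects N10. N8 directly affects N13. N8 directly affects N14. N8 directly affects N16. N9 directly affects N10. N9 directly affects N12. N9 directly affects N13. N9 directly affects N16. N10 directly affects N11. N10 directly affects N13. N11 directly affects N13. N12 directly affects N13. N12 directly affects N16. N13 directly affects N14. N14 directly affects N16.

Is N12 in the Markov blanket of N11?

Yes

N12 is a co-parent of N11: both are parents of N13.
So N12 ∈ MB(N11).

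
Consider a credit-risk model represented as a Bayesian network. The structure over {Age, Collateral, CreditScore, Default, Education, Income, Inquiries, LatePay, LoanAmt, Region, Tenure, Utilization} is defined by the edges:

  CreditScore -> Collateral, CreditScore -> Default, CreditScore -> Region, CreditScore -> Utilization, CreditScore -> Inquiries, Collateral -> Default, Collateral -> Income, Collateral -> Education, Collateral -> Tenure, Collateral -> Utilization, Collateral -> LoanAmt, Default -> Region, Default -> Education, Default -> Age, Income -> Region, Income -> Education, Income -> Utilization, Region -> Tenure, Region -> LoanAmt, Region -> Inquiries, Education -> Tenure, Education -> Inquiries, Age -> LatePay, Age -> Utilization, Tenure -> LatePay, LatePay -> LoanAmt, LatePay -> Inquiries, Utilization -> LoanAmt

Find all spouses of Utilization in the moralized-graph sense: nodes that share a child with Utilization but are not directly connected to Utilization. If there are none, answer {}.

Children of Utilization: LoanAmt.
  parents(LoanAmt) \ {Utilization} = {Collateral, LatePay, Region}.
Excluding nodes already adjacent to Utilization (Age, Collateral, CreditScore, Income, LoanAmt), the co-parent-only contribution is {LatePay, Region}.

{LatePay, Region}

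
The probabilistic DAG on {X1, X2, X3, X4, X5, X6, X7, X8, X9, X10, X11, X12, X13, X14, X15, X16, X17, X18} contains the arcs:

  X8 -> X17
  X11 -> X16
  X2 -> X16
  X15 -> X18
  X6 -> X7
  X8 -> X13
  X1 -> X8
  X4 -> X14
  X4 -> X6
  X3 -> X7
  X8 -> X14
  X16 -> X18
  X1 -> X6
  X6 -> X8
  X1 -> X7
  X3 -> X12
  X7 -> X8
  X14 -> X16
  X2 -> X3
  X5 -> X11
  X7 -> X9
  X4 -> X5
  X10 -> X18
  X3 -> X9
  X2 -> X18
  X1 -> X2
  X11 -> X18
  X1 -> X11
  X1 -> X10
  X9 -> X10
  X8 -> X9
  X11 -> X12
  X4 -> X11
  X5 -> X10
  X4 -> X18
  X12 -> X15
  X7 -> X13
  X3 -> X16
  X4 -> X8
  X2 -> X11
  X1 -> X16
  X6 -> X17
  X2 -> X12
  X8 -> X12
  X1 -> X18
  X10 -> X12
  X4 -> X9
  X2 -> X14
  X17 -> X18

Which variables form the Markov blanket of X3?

A node's Markov blanket = Pa ∪ Ch ∪ (parents of Ch other than the node itself).
Pa(X3) = {X2}.
X3 has children X7, X9, X12, X16.
For each child, the remaining parents (spouses of X3):
  X7 also has parents X1, X6.
  parents(X9) \ {X3} = {X4, X7, X8}.
  parents(X12) \ {X3} = {X2, X8, X10, X11}.
  parents(X16) \ {X3} = {X1, X2, X11, X14}.
MB(X3) = {X1, X2, X4, X6, X7, X8, X9, X10, X11, X12, X14, X16}.

{X1, X2, X4, X6, X7, X8, X9, X10, X11, X12, X14, X16}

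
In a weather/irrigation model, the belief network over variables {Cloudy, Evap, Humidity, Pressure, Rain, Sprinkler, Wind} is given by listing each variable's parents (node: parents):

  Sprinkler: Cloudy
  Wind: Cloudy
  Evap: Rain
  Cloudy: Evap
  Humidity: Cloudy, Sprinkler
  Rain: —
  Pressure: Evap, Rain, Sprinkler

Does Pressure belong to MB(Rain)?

Yes

Pressure is a child of Rain.
So Pressure ∈ MB(Rain).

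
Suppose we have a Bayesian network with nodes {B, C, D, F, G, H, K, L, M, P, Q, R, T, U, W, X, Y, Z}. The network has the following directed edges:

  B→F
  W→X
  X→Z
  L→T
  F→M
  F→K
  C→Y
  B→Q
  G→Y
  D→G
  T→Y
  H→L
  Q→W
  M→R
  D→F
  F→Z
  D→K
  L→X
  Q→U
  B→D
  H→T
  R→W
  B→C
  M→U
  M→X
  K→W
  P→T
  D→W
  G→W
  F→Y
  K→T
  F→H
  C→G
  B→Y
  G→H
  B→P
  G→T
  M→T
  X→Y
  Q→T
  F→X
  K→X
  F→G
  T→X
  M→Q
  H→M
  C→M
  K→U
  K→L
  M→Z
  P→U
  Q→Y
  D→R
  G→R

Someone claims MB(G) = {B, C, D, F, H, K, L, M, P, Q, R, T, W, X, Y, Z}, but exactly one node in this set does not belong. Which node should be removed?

Parents of G: C, D, F.
G's children: H, R, T, W, Y.
Co-parents of G (other parents of its children):
  H's other parent is F.
  R also has parents D, M.
  T's other parents are H, K, L, M, P, Q.
  W also has parents D, K, Q, R.
  Y's other parents are B, C, F, Q, T, X.
MB(G) = {B, C, D, F, H, K, L, M, P, Q, R, T, W, X, Y}.
Z is neither a parent, child, nor co-parent of G, so it does not belong.

Z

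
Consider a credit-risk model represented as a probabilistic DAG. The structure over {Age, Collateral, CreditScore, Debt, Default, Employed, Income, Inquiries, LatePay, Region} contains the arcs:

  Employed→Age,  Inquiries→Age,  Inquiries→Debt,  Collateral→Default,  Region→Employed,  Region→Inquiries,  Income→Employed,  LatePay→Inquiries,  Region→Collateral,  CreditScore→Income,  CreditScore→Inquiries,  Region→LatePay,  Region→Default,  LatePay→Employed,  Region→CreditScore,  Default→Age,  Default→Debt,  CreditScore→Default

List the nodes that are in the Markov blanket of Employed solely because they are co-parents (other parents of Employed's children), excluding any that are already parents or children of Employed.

Children of Employed: Age.
  parents(Age) \ {Employed} = {Default, Inquiries}.
Excluding nodes already adjacent to Employed (Age, Income, LatePay, Region), the co-parent-only contribution is {Default, Inquiries}.

{Default, Inquiries}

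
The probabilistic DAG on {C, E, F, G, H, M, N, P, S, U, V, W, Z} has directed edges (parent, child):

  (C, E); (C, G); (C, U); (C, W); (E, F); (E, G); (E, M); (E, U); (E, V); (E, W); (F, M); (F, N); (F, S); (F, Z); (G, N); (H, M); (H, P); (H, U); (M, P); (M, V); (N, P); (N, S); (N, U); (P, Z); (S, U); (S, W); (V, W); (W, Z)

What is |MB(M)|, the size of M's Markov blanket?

A node's Markov blanket = Pa ∪ Ch ∪ (parents of Ch other than the node itself).
Parents of M: E, F, H.
M has children P, V.
Parents of each child, excluding M:
  P's other parents are H, N.
  V's other parent is E.
MB(M) = {E, F, H, N, P, V}, which has 6 nodes.

6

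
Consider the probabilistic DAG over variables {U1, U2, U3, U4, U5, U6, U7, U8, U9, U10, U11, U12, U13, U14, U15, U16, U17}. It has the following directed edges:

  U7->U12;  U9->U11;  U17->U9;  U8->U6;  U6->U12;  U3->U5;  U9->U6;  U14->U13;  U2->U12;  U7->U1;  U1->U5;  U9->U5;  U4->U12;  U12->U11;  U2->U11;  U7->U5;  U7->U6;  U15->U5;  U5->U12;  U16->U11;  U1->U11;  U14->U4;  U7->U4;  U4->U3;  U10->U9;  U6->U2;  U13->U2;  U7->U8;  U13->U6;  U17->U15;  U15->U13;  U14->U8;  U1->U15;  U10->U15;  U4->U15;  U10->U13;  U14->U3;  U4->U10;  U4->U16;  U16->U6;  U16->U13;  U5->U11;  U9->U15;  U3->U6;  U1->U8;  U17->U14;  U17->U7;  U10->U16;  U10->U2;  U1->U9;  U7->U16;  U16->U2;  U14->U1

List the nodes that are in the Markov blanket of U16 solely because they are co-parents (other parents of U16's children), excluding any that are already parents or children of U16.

Children of U16: U2, U6, U11, U13.
  U13 also has parents U10, U14, U15.
  U6's other parents are U3, U7, U8, U9, U13.
  U2 also has parents U6, U10, U13.
  U11 also has parents U1, U2, U5, U9, U12.
Excluding nodes already adjacent to U16 (U2, U4, U6, U7, U10, U11, U13), the co-parent-only contribution is {U1, U3, U5, U8, U9, U12, U14, U15}.

{U1, U3, U5, U8, U9, U12, U14, U15}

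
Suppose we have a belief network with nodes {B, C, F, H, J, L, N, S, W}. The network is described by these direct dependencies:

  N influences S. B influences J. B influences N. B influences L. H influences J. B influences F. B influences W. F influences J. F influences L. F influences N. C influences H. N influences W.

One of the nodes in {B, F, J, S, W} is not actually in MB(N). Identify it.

J

N's parents: B, F.
Children of N: S, W.
Other parents of N's children:
  S has no other parent.
  W also has parent B.
MB(N) = {B, F, S, W}.
J is neither a parent, child, nor co-parent of N, so it does not belong.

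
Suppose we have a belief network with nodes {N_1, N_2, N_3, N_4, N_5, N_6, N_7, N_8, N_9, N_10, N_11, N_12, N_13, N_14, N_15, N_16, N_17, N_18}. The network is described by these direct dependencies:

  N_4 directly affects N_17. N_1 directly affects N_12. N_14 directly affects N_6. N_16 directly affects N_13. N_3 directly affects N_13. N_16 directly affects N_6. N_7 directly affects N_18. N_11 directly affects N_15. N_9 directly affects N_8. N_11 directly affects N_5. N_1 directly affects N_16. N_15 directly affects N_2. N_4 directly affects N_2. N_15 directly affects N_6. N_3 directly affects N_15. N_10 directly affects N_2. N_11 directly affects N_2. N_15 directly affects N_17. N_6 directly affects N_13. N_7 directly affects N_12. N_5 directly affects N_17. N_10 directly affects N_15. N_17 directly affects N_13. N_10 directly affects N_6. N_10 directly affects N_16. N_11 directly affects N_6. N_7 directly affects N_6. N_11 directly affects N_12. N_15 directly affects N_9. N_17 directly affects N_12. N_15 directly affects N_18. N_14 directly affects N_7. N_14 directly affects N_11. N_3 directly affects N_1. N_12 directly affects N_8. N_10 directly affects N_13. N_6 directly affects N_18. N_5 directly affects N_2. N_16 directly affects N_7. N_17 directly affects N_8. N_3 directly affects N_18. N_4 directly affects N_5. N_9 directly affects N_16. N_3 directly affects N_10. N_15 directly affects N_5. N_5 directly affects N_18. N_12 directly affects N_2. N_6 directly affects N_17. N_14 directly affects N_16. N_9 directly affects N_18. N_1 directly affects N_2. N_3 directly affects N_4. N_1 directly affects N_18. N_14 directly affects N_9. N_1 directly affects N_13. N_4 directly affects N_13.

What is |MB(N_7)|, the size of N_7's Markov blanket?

13

N_7's parents: N_14, N_16.
Children of N_7: N_6, N_12, N_18.
For each child, the remaining parents (spouses of N_7):
  N_6 also has parents N_10, N_11, N_14, N_15, N_16.
  parents(N_12) \ {N_7} = {N_1, N_11, N_17}.
  N_18's other parents are N_1, N_3, N_5, N_6, N_9, N_15.
MB(N_7) = {N_1, N_3, N_5, N_6, N_9, N_10, N_11, N_12, N_14, N_15, N_16, N_17, N_18}, which has 13 nodes.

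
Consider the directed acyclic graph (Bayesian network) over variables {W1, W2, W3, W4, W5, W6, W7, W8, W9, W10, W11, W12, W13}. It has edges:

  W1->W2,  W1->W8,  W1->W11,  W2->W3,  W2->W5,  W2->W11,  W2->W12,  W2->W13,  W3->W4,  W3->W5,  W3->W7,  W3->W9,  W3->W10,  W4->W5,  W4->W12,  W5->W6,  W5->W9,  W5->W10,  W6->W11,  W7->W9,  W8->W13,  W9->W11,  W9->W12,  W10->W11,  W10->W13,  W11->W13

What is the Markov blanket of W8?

{W1, W2, W10, W11, W13}

The Markov blanket of a node is its parents, its children, and the other parents of its children.
W8 has child W13.
Parents of W8: W1.
Other parents of W8's children:
  parents(W13) \ {W8} = {W2, W10, W11}.
Taking the union gives {W1, W2, W10, W11, W13}.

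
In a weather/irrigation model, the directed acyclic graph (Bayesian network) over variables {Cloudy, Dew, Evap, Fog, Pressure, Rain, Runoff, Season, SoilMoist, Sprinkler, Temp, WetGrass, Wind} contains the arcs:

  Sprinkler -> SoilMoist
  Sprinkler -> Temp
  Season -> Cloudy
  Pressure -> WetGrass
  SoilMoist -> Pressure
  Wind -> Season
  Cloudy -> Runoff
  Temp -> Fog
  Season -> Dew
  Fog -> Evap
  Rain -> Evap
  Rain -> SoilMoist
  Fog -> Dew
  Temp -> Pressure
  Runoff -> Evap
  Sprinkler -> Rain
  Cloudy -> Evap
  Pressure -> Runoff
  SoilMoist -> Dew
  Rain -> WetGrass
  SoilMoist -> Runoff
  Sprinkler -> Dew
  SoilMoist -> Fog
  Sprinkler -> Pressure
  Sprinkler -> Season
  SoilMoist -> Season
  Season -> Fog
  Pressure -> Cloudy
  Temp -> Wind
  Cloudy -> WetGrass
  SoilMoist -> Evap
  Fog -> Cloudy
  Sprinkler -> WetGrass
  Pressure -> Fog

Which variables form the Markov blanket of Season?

Recall MB(v) = parents ∪ children ∪ spouses, where spouses are the other parents of v's children.
Season's parents: SoilMoist, Sprinkler, Wind.
Season has children Cloudy, Dew, Fog.
Co-parents of Season (other parents of its children):
  Fog: Pressure, SoilMoist, Temp
  Cloudy: Fog, Pressure
  Dew: Fog, SoilMoist, Sprinkler
So the Markov blanket of Season is {Cloudy, Dew, Fog, Pressure, SoilMoist, Sprinkler, Temp, Wind}.

{Cloudy, Dew, Fog, Pressure, SoilMoist, Sprinkler, Temp, Wind}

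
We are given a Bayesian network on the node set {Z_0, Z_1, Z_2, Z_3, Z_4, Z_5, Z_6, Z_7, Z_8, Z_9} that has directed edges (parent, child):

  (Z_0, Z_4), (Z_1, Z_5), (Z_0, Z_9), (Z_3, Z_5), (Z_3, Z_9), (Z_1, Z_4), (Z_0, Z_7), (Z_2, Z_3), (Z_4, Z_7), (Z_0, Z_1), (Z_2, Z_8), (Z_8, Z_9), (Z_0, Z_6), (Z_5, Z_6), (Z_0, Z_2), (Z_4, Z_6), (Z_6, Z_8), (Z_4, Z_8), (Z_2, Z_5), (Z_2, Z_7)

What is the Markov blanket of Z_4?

{Z_0, Z_1, Z_2, Z_5, Z_6, Z_7, Z_8}

By definition, MB(Z_4) is built from Z_4's parents, Z_4's children, and the co-parents of Z_4.
Z_4 has parents Z_0, Z_1.
Z_4's children: Z_6, Z_7, Z_8.
Other parents of Z_4's children:
  Z_6: Z_0, Z_5
  Z_7: Z_0, Z_2
  Z_8: Z_2, Z_6
Union: {Z_0, Z_1} ∪ {Z_6, Z_7, Z_8} ∪ {Z_0, Z_2, Z_5, Z_6} = {Z_0, Z_1, Z_2, Z_5, Z_6, Z_7, Z_8}.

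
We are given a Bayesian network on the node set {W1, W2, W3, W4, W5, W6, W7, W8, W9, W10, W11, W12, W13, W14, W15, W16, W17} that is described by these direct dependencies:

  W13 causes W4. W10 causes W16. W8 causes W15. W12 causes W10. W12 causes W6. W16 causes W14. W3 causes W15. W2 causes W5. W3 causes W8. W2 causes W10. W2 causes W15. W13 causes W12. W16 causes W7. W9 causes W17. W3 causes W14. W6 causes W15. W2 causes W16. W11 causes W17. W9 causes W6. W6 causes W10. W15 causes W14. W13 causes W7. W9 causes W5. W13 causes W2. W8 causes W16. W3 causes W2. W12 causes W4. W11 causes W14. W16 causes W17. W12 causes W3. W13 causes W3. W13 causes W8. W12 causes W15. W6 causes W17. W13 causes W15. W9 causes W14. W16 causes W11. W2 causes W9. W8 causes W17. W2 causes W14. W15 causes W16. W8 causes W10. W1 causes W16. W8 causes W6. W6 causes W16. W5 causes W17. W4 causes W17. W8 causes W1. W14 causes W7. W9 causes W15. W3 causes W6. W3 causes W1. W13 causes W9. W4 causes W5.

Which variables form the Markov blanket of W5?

{W2, W4, W6, W8, W9, W11, W16, W17}

The Markov blanket of a node is its parents, its children, and the other parents of its children.
W5 has parents W2, W4, W9.
W5's children: W17.
Parents of each child, excluding W5:
  W17's other parents are W4, W6, W8, W9, W11, W16.
Union: {W2, W4, W9} ∪ {W17} ∪ {W4, W6, W8, W9, W11, W16} = {W2, W4, W6, W8, W9, W11, W16, W17}.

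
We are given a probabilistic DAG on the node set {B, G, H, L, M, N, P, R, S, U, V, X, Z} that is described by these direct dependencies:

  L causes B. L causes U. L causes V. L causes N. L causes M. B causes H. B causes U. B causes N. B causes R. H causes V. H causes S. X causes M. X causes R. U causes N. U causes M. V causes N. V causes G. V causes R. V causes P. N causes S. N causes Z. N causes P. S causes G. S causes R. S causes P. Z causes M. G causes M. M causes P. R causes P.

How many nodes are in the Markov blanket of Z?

6

The Markov blanket of a node is its parents, its children, and the other parents of its children.
Parents of Z: N.
Children of Z: M.
Parents of each child, excluding Z:
  M: G, L, U, X
MB(Z) = {G, L, M, N, U, X}, which has 6 nodes.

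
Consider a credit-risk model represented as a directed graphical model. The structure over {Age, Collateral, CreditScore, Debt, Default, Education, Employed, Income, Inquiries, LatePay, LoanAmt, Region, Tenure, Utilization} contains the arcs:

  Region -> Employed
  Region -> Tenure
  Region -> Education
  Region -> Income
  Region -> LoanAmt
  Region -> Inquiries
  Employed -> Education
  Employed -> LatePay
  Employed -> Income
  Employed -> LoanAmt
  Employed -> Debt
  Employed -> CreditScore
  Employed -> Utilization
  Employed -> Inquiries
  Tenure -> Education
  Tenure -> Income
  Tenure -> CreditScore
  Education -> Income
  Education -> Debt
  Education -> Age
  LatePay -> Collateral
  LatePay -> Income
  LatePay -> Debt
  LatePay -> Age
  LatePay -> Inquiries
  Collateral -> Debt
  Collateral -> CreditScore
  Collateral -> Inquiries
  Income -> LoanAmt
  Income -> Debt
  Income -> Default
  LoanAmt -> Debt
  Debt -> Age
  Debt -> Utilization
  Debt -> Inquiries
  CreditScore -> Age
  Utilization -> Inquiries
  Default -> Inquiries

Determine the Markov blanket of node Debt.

{Age, Collateral, CreditScore, Default, Education, Employed, Income, Inquiries, LatePay, LoanAmt, Region, Utilization}

Pa(Debt) = {Collateral, Education, Employed, Income, LatePay, LoanAmt}.
Debt's children: Age, Inquiries, Utilization.
Co-parents of Debt (other parents of its children):
  Age: CreditScore, Education, LatePay
  Utilization: Employed
  Inquiries: Collateral, Default, Employed, LatePay, Region, Utilization
MB(Debt) = {Age, Collateral, CreditScore, Default, Education, Employed, Income, Inquiries, LatePay, LoanAmt, Region, Utilization}.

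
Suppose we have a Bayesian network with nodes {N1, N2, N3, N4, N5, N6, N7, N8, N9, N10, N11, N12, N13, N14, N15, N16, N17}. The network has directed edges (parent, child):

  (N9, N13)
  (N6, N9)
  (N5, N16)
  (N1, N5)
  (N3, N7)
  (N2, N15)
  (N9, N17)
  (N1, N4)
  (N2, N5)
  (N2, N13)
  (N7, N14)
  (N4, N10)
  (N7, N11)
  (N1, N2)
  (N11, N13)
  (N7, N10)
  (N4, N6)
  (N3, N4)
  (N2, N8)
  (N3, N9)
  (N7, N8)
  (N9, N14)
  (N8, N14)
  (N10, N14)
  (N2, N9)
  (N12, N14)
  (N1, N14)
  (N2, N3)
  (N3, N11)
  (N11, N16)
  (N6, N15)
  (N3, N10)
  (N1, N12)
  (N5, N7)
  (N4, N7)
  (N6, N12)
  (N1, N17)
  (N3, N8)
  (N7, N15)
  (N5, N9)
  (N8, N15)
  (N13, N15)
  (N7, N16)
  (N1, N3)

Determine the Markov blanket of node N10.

{N1, N3, N4, N7, N8, N9, N12, N14}

The Markov blanket of a node is its parents, its children, and the other parents of its children.
N10's parents: N3, N4, N7.
Ch(N10) = {N14}.
Other parents of N10's children:
  N14's other parents are N1, N7, N8, N9, N12.
Union: {N3, N4, N7} ∪ {N14} ∪ {N1, N7, N8, N9, N12} = {N1, N3, N4, N7, N8, N9, N12, N14}.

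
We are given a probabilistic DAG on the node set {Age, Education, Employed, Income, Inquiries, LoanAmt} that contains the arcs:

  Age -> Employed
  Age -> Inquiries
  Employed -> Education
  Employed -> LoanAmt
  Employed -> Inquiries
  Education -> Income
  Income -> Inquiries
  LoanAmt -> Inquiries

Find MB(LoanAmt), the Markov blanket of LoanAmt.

LoanAmt's children: Inquiries.
Pa(LoanAmt) = {Employed}.
Other parents of LoanAmt's children:
  Inquiries: Age, Employed, Income
Taking the union gives {Age, Employed, Income, Inquiries}.

{Age, Employed, Income, Inquiries}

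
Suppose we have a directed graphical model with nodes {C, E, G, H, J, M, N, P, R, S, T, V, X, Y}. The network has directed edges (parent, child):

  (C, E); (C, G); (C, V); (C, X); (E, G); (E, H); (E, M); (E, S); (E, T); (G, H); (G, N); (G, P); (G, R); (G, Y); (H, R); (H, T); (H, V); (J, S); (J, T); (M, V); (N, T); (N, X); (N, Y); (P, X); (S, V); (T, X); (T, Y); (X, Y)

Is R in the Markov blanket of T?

No

T has parents E, H, J, N.
Ch(T) = {X, Y}.
Other parents of T's children:
  X: C, N, P
  Y: G, N, X
MB(T) = {C, E, G, H, J, N, P, X, Y}; R is not in this set.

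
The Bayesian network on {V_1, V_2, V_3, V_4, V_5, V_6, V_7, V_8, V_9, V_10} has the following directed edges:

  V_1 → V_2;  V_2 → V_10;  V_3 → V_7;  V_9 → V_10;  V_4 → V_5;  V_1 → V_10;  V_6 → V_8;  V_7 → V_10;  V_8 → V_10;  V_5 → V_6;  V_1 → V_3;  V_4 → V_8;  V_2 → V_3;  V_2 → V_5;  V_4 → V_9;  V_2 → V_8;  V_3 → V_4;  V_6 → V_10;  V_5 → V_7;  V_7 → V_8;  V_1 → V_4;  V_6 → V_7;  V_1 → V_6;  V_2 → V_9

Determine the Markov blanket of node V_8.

{V_1, V_2, V_4, V_6, V_7, V_9, V_10}

Parents of V_8: V_2, V_4, V_6, V_7.
V_8's children: V_10.
Co-parents of V_8 (other parents of its children):
  parents(V_10) \ {V_8} = {V_1, V_2, V_6, V_7, V_9}.
Union: {V_2, V_4, V_6, V_7} ∪ {V_10} ∪ {V_1, V_2, V_6, V_7, V_9} = {V_1, V_2, V_4, V_6, V_7, V_9, V_10}.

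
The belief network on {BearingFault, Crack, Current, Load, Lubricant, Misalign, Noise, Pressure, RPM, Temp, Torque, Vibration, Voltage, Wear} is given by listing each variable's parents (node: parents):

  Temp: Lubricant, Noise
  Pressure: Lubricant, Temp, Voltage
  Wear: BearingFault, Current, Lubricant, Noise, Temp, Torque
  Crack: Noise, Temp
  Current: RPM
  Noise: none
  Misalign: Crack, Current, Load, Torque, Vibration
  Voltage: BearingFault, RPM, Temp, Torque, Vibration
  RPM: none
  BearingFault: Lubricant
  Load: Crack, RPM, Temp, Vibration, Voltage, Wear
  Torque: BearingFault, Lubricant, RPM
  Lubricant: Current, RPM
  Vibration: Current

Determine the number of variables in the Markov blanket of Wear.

Parents of Wear: BearingFault, Current, Lubricant, Noise, Temp, Torque.
Ch(Wear) = {Load}.
For each child, the remaining parents (spouses of Wear):
  Load: Crack, RPM, Temp, Vibration, Voltage
MB(Wear) = {BearingFault, Crack, Current, Load, Lubricant, Noise, RPM, Temp, Torque, Vibration, Voltage}, which has 11 nodes.

11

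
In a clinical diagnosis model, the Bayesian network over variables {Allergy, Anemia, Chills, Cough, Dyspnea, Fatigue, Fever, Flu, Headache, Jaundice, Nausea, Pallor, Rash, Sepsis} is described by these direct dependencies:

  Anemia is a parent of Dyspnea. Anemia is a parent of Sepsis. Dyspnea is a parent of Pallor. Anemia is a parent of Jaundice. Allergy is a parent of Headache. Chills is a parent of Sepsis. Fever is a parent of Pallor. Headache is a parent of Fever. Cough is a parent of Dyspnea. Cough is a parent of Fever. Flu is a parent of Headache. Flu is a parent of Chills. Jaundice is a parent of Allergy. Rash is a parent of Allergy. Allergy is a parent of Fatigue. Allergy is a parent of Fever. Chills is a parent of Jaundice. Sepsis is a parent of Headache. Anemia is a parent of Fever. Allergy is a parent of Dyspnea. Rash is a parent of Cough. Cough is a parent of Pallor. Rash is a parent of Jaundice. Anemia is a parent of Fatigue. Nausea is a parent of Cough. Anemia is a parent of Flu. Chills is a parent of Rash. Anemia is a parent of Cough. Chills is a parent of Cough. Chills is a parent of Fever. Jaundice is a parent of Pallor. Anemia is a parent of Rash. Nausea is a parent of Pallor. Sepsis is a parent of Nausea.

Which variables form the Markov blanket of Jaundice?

{Allergy, Anemia, Chills, Cough, Dyspnea, Fever, Nausea, Pallor, Rash}

A node's Markov blanket = Pa ∪ Ch ∪ (parents of Ch other than the node itself).
Pa(Jaundice) = {Anemia, Chills, Rash}.
Ch(Jaundice) = {Allergy, Pallor}.
Other parents of Jaundice's children:
  Allergy: Rash
  Pallor: Cough, Dyspnea, Fever, Nausea
Taking the union gives {Allergy, Anemia, Chills, Cough, Dyspnea, Fever, Nausea, Pallor, Rash}.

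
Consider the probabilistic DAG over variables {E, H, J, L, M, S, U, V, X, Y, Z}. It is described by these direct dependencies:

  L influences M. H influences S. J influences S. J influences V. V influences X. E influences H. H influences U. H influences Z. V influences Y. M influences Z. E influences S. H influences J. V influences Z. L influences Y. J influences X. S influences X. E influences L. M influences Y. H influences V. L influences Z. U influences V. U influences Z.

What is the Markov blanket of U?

Pa(U) = {H}.
Children of U: V, Z.
For each child, the remaining parents (spouses of U):
  V: H, J
  Z: H, L, M, V
Union: {H} ∪ {V, Z} ∪ {H, J, L, M, V} = {H, J, L, M, V, Z}.

{H, J, L, M, V, Z}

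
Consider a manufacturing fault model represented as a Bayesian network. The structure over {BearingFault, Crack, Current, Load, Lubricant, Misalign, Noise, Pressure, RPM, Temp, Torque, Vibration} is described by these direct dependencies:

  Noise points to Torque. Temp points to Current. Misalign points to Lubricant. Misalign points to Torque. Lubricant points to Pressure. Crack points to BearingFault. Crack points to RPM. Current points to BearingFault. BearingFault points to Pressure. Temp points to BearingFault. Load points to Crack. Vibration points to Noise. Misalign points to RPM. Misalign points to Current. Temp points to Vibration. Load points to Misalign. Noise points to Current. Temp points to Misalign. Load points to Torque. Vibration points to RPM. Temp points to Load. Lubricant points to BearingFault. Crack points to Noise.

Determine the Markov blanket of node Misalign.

By definition, MB(Misalign) is built from Misalign's parents, Misalign's children, and the co-parents of Misalign.
Misalign has children Current, Lubricant, RPM, Torque.
Pa(Misalign) = {Load, Temp}.
Parents of each child, excluding Misalign:
  Lubricant has no other parent.
  Current also has parents Noise, Temp.
  RPM also has parents Crack, Vibration.
  Torque's other parents are Load, Noise.
Union: {Load, Temp} ∪ {Current, Lubricant, RPM, Torque} ∪ {Crack, Load, Noise, Temp, Vibration} = {Crack, Current, Load, Lubricant, Noise, RPM, Temp, Torque, Vibration}.

{Crack, Current, Load, Lubricant, Noise, RPM, Temp, Torque, Vibration}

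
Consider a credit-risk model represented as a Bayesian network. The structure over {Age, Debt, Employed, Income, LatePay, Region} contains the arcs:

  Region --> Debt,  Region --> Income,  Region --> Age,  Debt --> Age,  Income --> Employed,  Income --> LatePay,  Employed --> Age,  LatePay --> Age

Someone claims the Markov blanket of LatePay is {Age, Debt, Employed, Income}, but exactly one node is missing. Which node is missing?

Region

LatePay has parent Income.
LatePay's children: Age.
Parents of each child, excluding LatePay:
  parents(Age) \ {LatePay} = {Debt, Employed, Region}.
MB(LatePay) = {Age, Debt, Employed, Income, Region}.
Comparing with the claimed set, Region is missing.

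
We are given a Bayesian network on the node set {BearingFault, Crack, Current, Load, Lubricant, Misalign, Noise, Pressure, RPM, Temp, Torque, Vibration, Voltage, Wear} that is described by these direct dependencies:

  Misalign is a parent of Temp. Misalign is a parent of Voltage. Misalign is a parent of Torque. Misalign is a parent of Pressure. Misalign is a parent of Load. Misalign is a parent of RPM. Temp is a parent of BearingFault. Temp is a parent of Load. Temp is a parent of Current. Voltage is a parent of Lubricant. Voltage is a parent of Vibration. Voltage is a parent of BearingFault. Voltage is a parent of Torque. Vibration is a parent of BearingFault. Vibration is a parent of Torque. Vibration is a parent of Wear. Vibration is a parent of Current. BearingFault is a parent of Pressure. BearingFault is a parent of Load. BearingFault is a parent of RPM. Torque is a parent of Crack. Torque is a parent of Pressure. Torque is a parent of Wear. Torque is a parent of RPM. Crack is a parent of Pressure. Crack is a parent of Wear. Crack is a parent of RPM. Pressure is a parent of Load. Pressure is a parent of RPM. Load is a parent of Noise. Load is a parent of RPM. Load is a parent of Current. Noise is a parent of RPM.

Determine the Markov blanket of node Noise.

{BearingFault, Crack, Load, Misalign, Pressure, RPM, Torque}

Noise has parent Load.
Children of Noise: RPM.
Other parents of Noise's children:
  parents(RPM) \ {Noise} = {BearingFault, Crack, Load, Misalign, Pressure, Torque}.
So the Markov blanket of Noise is {BearingFault, Crack, Load, Misalign, Pressure, RPM, Torque}.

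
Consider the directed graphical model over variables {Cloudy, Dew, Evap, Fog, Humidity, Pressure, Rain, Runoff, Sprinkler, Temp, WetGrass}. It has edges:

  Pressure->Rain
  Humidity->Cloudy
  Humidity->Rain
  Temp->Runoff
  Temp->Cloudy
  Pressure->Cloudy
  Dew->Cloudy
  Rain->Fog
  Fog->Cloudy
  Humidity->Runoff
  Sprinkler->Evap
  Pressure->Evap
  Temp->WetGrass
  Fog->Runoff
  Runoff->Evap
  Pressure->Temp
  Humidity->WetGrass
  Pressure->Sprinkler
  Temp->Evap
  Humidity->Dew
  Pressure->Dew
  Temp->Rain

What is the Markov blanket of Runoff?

The Markov blanket of a node is its parents, its children, and the other parents of its children.
Parents of Runoff: Fog, Humidity, Temp.
Children of Runoff: Evap.
Parents of each child, excluding Runoff:
  Evap also has parents Pressure, Sprinkler, Temp.
Union: {Fog, Humidity, Temp} ∪ {Evap} ∪ {Pressure, Sprinkler, Temp} = {Evap, Fog, Humidity, Pressure, Sprinkler, Temp}.

{Evap, Fog, Humidity, Pressure, Sprinkler, Temp}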